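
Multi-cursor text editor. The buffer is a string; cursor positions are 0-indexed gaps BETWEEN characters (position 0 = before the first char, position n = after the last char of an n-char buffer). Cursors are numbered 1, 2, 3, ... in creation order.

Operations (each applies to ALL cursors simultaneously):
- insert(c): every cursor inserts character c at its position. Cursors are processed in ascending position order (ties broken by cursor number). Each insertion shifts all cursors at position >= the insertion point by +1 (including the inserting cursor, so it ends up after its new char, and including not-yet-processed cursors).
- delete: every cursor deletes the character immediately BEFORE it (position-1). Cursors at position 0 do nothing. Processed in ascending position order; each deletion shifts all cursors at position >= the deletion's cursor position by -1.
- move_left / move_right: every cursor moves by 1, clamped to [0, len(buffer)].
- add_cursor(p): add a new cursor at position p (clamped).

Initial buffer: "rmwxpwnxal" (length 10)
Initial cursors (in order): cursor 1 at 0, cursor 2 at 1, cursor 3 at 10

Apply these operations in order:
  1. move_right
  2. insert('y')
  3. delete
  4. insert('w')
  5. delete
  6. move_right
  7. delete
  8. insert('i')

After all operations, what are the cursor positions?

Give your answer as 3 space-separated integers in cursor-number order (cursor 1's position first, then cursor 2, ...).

After op 1 (move_right): buffer="rmwxpwnxal" (len 10), cursors c1@1 c2@2 c3@10, authorship ..........
After op 2 (insert('y')): buffer="rymywxpwnxaly" (len 13), cursors c1@2 c2@4 c3@13, authorship .1.2........3
After op 3 (delete): buffer="rmwxpwnxal" (len 10), cursors c1@1 c2@2 c3@10, authorship ..........
After op 4 (insert('w')): buffer="rwmwwxpwnxalw" (len 13), cursors c1@2 c2@4 c3@13, authorship .1.2........3
After op 5 (delete): buffer="rmwxpwnxal" (len 10), cursors c1@1 c2@2 c3@10, authorship ..........
After op 6 (move_right): buffer="rmwxpwnxal" (len 10), cursors c1@2 c2@3 c3@10, authorship ..........
After op 7 (delete): buffer="rxpwnxa" (len 7), cursors c1@1 c2@1 c3@7, authorship .......
After op 8 (insert('i')): buffer="riixpwnxai" (len 10), cursors c1@3 c2@3 c3@10, authorship .12......3

Answer: 3 3 10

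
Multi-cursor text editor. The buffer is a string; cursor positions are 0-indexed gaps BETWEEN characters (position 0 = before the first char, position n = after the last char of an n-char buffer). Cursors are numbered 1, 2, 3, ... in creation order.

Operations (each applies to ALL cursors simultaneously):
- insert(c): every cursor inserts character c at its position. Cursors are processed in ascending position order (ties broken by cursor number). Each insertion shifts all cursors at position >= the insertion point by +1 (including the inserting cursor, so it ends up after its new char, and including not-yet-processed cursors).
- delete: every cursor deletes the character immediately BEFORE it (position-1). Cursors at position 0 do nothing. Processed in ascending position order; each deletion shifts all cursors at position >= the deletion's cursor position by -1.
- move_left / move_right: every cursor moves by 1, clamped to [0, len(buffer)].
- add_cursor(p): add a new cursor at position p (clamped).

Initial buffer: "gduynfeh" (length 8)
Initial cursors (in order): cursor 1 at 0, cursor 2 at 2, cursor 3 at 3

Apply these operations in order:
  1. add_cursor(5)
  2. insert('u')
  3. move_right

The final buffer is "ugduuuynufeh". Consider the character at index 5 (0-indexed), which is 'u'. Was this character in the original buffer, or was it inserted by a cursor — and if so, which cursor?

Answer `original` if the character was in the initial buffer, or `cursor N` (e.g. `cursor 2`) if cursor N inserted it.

After op 1 (add_cursor(5)): buffer="gduynfeh" (len 8), cursors c1@0 c2@2 c3@3 c4@5, authorship ........
After op 2 (insert('u')): buffer="ugduuuynufeh" (len 12), cursors c1@1 c2@4 c3@6 c4@9, authorship 1..2.3..4...
After op 3 (move_right): buffer="ugduuuynufeh" (len 12), cursors c1@2 c2@5 c3@7 c4@10, authorship 1..2.3..4...
Authorship (.=original, N=cursor N): 1 . . 2 . 3 . . 4 . . .
Index 5: author = 3

Answer: cursor 3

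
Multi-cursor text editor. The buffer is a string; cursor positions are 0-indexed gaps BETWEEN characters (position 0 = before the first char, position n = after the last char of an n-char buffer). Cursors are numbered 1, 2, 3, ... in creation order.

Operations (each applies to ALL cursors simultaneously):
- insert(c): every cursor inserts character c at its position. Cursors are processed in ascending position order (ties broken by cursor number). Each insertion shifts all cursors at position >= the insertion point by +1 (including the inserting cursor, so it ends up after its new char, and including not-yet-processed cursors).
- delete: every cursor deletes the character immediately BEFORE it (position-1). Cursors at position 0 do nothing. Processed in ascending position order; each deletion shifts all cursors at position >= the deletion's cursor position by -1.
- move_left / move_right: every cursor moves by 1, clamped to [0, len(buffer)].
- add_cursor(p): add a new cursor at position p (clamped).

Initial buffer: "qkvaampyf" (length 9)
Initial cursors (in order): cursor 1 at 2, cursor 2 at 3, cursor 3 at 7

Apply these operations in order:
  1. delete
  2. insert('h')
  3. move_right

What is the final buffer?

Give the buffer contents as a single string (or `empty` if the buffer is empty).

Answer: qhhaamhyf

Derivation:
After op 1 (delete): buffer="qaamyf" (len 6), cursors c1@1 c2@1 c3@4, authorship ......
After op 2 (insert('h')): buffer="qhhaamhyf" (len 9), cursors c1@3 c2@3 c3@7, authorship .12...3..
After op 3 (move_right): buffer="qhhaamhyf" (len 9), cursors c1@4 c2@4 c3@8, authorship .12...3..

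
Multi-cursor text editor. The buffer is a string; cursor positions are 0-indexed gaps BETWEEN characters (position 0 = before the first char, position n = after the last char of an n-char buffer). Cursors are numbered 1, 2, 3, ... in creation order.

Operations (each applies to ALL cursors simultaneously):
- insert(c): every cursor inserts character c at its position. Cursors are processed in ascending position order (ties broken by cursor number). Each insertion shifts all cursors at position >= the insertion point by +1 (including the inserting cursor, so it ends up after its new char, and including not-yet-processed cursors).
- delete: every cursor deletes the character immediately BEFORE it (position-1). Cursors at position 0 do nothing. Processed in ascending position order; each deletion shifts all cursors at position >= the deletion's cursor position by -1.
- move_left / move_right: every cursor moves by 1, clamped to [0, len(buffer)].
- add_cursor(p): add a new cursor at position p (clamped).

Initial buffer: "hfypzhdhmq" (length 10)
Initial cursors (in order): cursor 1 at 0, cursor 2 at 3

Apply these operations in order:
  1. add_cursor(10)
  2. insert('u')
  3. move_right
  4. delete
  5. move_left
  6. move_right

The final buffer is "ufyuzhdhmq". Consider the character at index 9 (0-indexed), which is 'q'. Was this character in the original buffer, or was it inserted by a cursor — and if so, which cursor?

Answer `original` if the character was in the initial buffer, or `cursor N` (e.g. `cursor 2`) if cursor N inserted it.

Answer: original

Derivation:
After op 1 (add_cursor(10)): buffer="hfypzhdhmq" (len 10), cursors c1@0 c2@3 c3@10, authorship ..........
After op 2 (insert('u')): buffer="uhfyupzhdhmqu" (len 13), cursors c1@1 c2@5 c3@13, authorship 1...2.......3
After op 3 (move_right): buffer="uhfyupzhdhmqu" (len 13), cursors c1@2 c2@6 c3@13, authorship 1...2.......3
After op 4 (delete): buffer="ufyuzhdhmq" (len 10), cursors c1@1 c2@4 c3@10, authorship 1..2......
After op 5 (move_left): buffer="ufyuzhdhmq" (len 10), cursors c1@0 c2@3 c3@9, authorship 1..2......
After op 6 (move_right): buffer="ufyuzhdhmq" (len 10), cursors c1@1 c2@4 c3@10, authorship 1..2......
Authorship (.=original, N=cursor N): 1 . . 2 . . . . . .
Index 9: author = original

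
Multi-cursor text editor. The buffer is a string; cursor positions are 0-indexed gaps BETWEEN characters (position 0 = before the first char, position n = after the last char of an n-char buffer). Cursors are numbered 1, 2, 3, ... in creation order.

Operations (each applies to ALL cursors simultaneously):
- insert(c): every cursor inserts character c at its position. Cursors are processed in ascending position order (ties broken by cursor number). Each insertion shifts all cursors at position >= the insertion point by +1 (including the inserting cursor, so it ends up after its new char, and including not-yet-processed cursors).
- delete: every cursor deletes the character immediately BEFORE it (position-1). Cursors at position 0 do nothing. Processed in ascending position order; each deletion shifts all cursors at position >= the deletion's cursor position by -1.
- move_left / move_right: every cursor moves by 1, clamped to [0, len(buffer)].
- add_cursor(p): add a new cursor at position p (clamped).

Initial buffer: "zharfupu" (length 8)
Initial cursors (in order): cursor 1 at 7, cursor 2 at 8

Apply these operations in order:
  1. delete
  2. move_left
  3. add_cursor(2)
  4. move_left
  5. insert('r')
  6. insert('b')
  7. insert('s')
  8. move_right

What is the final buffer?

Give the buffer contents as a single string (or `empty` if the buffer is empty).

After op 1 (delete): buffer="zharfu" (len 6), cursors c1@6 c2@6, authorship ......
After op 2 (move_left): buffer="zharfu" (len 6), cursors c1@5 c2@5, authorship ......
After op 3 (add_cursor(2)): buffer="zharfu" (len 6), cursors c3@2 c1@5 c2@5, authorship ......
After op 4 (move_left): buffer="zharfu" (len 6), cursors c3@1 c1@4 c2@4, authorship ......
After op 5 (insert('r')): buffer="zrharrrfu" (len 9), cursors c3@2 c1@7 c2@7, authorship .3...12..
After op 6 (insert('b')): buffer="zrbharrrbbfu" (len 12), cursors c3@3 c1@10 c2@10, authorship .33...1212..
After op 7 (insert('s')): buffer="zrbsharrrbbssfu" (len 15), cursors c3@4 c1@13 c2@13, authorship .333...121212..
After op 8 (move_right): buffer="zrbsharrrbbssfu" (len 15), cursors c3@5 c1@14 c2@14, authorship .333...121212..

Answer: zrbsharrrbbssfu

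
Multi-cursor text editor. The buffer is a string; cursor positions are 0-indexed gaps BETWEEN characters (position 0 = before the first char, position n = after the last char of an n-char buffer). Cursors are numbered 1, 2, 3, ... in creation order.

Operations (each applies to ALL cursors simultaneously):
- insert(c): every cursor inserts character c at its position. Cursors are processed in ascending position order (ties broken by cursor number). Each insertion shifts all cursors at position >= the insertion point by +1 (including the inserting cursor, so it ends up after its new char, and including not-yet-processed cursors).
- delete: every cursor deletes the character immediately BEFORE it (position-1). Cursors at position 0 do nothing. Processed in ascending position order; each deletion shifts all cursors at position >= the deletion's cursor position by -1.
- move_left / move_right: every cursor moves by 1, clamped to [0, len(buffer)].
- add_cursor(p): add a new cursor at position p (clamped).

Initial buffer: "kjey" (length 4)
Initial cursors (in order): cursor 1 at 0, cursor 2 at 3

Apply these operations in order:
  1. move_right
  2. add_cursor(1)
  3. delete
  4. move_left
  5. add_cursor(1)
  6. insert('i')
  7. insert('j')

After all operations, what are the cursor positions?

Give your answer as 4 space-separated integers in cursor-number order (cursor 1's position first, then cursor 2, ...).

Answer: 4 9 4 9

Derivation:
After op 1 (move_right): buffer="kjey" (len 4), cursors c1@1 c2@4, authorship ....
After op 2 (add_cursor(1)): buffer="kjey" (len 4), cursors c1@1 c3@1 c2@4, authorship ....
After op 3 (delete): buffer="je" (len 2), cursors c1@0 c3@0 c2@2, authorship ..
After op 4 (move_left): buffer="je" (len 2), cursors c1@0 c3@0 c2@1, authorship ..
After op 5 (add_cursor(1)): buffer="je" (len 2), cursors c1@0 c3@0 c2@1 c4@1, authorship ..
After op 6 (insert('i')): buffer="iijiie" (len 6), cursors c1@2 c3@2 c2@5 c4@5, authorship 13.24.
After op 7 (insert('j')): buffer="iijjjiijje" (len 10), cursors c1@4 c3@4 c2@9 c4@9, authorship 1313.2424.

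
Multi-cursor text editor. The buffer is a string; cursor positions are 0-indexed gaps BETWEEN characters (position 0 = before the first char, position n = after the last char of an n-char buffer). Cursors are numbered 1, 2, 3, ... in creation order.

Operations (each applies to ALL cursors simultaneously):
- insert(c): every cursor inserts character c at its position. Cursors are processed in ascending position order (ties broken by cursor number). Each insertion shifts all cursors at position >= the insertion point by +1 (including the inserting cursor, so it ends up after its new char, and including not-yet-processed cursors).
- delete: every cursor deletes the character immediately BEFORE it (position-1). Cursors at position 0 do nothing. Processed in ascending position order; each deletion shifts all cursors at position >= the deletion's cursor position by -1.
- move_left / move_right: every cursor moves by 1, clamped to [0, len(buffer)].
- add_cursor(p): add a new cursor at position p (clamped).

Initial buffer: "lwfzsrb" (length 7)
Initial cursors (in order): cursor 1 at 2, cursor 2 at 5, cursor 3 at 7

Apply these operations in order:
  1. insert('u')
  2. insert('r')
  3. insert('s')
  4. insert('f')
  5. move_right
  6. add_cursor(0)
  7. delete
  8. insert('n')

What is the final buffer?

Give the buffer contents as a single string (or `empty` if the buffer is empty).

Answer: nlwursfnzsursfnbursn

Derivation:
After op 1 (insert('u')): buffer="lwufzsurbu" (len 10), cursors c1@3 c2@7 c3@10, authorship ..1...2..3
After op 2 (insert('r')): buffer="lwurfzsurrbur" (len 13), cursors c1@4 c2@9 c3@13, authorship ..11...22..33
After op 3 (insert('s')): buffer="lwursfzsursrburs" (len 16), cursors c1@5 c2@11 c3@16, authorship ..111...222..333
After op 4 (insert('f')): buffer="lwursffzsursfrbursf" (len 19), cursors c1@6 c2@13 c3@19, authorship ..1111...2222..3333
After op 5 (move_right): buffer="lwursffzsursfrbursf" (len 19), cursors c1@7 c2@14 c3@19, authorship ..1111...2222..3333
After op 6 (add_cursor(0)): buffer="lwursffzsursfrbursf" (len 19), cursors c4@0 c1@7 c2@14 c3@19, authorship ..1111...2222..3333
After op 7 (delete): buffer="lwursfzsursfburs" (len 16), cursors c4@0 c1@6 c2@12 c3@16, authorship ..1111..2222.333
After op 8 (insert('n')): buffer="nlwursfnzsursfnbursn" (len 20), cursors c4@1 c1@8 c2@15 c3@20, authorship 4..11111..22222.3333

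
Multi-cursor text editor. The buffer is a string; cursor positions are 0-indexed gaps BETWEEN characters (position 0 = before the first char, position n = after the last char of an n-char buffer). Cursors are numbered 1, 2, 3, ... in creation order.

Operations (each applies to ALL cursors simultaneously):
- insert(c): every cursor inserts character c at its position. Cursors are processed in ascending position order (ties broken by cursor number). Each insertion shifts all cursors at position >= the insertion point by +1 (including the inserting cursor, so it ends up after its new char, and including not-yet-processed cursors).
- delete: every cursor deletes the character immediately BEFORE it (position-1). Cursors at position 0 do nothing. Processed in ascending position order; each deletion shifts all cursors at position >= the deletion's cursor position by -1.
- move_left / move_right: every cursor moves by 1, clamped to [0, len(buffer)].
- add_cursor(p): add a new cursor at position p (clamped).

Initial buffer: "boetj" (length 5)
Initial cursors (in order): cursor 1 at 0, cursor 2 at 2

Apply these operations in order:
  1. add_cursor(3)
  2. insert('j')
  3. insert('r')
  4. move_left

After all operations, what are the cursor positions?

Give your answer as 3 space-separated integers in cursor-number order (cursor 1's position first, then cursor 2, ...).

Answer: 1 5 8

Derivation:
After op 1 (add_cursor(3)): buffer="boetj" (len 5), cursors c1@0 c2@2 c3@3, authorship .....
After op 2 (insert('j')): buffer="jbojejtj" (len 8), cursors c1@1 c2@4 c3@6, authorship 1..2.3..
After op 3 (insert('r')): buffer="jrbojrejrtj" (len 11), cursors c1@2 c2@6 c3@9, authorship 11..22.33..
After op 4 (move_left): buffer="jrbojrejrtj" (len 11), cursors c1@1 c2@5 c3@8, authorship 11..22.33..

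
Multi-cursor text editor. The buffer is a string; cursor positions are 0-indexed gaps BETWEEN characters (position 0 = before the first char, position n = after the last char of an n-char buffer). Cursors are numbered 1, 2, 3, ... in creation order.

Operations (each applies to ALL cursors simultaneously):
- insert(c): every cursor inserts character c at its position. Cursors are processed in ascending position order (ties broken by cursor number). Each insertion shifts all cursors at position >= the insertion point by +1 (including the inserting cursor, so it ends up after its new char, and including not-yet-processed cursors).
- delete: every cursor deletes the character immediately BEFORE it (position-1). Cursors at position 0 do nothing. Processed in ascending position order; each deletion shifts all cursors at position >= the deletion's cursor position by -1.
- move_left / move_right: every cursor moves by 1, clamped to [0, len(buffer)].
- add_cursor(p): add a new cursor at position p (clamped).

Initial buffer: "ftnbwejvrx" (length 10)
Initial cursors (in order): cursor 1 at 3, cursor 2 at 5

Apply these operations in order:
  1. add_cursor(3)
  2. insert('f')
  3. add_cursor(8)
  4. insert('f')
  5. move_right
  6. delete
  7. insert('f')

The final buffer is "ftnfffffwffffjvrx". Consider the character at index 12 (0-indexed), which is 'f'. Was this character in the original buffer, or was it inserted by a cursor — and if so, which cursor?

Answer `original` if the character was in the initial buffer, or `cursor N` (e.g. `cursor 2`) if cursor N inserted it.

After op 1 (add_cursor(3)): buffer="ftnbwejvrx" (len 10), cursors c1@3 c3@3 c2@5, authorship ..........
After op 2 (insert('f')): buffer="ftnffbwfejvrx" (len 13), cursors c1@5 c3@5 c2@8, authorship ...13..2.....
After op 3 (add_cursor(8)): buffer="ftnffbwfejvrx" (len 13), cursors c1@5 c3@5 c2@8 c4@8, authorship ...13..2.....
After op 4 (insert('f')): buffer="ftnffffbwfffejvrx" (len 17), cursors c1@7 c3@7 c2@12 c4@12, authorship ...1313..224.....
After op 5 (move_right): buffer="ftnffffbwfffejvrx" (len 17), cursors c1@8 c3@8 c2@13 c4@13, authorship ...1313..224.....
After op 6 (delete): buffer="ftnfffwffjvrx" (len 13), cursors c1@6 c3@6 c2@9 c4@9, authorship ...131.22....
After op 7 (insert('f')): buffer="ftnfffffwffffjvrx" (len 17), cursors c1@8 c3@8 c2@13 c4@13, authorship ...13113.2224....
Authorship (.=original, N=cursor N): . . . 1 3 1 1 3 . 2 2 2 4 . . . .
Index 12: author = 4

Answer: cursor 4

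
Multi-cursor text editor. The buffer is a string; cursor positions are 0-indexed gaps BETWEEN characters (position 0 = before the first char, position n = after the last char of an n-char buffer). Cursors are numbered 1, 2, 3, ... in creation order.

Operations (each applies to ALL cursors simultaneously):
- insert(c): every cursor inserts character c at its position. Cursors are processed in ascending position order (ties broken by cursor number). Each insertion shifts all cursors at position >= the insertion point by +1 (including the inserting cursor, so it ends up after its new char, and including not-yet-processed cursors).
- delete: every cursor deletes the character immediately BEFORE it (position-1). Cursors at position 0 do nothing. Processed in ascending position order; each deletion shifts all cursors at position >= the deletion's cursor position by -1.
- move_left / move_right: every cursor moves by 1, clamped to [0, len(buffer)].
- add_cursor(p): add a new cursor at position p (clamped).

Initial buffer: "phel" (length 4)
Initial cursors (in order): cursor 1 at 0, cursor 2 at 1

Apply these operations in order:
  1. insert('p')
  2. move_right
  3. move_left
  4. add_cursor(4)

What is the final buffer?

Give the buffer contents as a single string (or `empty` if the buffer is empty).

After op 1 (insert('p')): buffer="ppphel" (len 6), cursors c1@1 c2@3, authorship 1.2...
After op 2 (move_right): buffer="ppphel" (len 6), cursors c1@2 c2@4, authorship 1.2...
After op 3 (move_left): buffer="ppphel" (len 6), cursors c1@1 c2@3, authorship 1.2...
After op 4 (add_cursor(4)): buffer="ppphel" (len 6), cursors c1@1 c2@3 c3@4, authorship 1.2...

Answer: ppphel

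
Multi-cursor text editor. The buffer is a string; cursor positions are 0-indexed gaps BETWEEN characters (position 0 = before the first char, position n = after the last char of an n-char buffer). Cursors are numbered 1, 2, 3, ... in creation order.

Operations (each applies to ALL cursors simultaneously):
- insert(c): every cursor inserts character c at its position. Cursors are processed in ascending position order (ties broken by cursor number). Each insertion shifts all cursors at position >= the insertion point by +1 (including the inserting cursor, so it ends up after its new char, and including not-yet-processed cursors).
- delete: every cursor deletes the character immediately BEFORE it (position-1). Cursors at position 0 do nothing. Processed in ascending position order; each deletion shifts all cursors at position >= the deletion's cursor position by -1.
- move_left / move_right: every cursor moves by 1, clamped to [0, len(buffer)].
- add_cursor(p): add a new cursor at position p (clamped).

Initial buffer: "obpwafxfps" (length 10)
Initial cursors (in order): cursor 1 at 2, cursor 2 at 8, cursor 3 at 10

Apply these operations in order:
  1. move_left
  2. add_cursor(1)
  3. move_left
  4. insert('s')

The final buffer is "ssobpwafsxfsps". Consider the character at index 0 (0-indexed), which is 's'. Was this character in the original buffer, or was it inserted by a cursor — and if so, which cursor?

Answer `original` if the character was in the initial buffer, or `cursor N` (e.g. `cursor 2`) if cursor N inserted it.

After op 1 (move_left): buffer="obpwafxfps" (len 10), cursors c1@1 c2@7 c3@9, authorship ..........
After op 2 (add_cursor(1)): buffer="obpwafxfps" (len 10), cursors c1@1 c4@1 c2@7 c3@9, authorship ..........
After op 3 (move_left): buffer="obpwafxfps" (len 10), cursors c1@0 c4@0 c2@6 c3@8, authorship ..........
After op 4 (insert('s')): buffer="ssobpwafsxfsps" (len 14), cursors c1@2 c4@2 c2@9 c3@12, authorship 14......2..3..
Authorship (.=original, N=cursor N): 1 4 . . . . . . 2 . . 3 . .
Index 0: author = 1

Answer: cursor 1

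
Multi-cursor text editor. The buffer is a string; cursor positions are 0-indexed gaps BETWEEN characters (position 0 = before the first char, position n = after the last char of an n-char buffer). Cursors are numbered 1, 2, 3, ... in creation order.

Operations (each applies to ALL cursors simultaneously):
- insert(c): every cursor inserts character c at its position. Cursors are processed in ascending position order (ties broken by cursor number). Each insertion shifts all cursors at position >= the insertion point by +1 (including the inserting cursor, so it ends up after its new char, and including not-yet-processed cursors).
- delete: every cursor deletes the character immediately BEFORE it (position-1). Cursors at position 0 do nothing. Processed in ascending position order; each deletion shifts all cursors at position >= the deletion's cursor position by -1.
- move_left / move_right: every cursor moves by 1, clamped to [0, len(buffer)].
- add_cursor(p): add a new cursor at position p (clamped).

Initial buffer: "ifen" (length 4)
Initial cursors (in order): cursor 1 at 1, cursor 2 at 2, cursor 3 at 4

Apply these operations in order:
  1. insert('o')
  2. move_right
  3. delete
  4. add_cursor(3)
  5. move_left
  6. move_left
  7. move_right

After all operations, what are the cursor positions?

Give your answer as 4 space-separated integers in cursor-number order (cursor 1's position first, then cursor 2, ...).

Answer: 1 2 3 2

Derivation:
After op 1 (insert('o')): buffer="iofoeno" (len 7), cursors c1@2 c2@4 c3@7, authorship .1.2..3
After op 2 (move_right): buffer="iofoeno" (len 7), cursors c1@3 c2@5 c3@7, authorship .1.2..3
After op 3 (delete): buffer="ioon" (len 4), cursors c1@2 c2@3 c3@4, authorship .12.
After op 4 (add_cursor(3)): buffer="ioon" (len 4), cursors c1@2 c2@3 c4@3 c3@4, authorship .12.
After op 5 (move_left): buffer="ioon" (len 4), cursors c1@1 c2@2 c4@2 c3@3, authorship .12.
After op 6 (move_left): buffer="ioon" (len 4), cursors c1@0 c2@1 c4@1 c3@2, authorship .12.
After op 7 (move_right): buffer="ioon" (len 4), cursors c1@1 c2@2 c4@2 c3@3, authorship .12.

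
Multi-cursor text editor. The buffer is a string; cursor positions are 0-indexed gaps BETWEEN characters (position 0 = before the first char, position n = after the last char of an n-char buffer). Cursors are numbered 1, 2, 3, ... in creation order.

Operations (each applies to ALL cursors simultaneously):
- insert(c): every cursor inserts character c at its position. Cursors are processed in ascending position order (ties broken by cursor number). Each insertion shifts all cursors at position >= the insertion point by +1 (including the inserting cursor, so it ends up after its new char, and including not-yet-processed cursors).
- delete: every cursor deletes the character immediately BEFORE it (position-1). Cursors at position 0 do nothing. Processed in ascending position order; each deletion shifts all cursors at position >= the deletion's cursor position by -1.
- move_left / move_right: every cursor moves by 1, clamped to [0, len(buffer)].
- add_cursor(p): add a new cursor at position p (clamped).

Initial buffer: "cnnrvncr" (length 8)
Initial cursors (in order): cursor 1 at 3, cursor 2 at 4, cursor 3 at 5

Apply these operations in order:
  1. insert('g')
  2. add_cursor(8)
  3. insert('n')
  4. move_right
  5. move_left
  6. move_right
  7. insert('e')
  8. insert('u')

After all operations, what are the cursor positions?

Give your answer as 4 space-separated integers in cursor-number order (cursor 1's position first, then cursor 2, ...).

After op 1 (insert('g')): buffer="cnngrgvgncr" (len 11), cursors c1@4 c2@6 c3@8, authorship ...1.2.3...
After op 2 (add_cursor(8)): buffer="cnngrgvgncr" (len 11), cursors c1@4 c2@6 c3@8 c4@8, authorship ...1.2.3...
After op 3 (insert('n')): buffer="cnngnrgnvgnnncr" (len 15), cursors c1@5 c2@8 c3@12 c4@12, authorship ...11.22.334...
After op 4 (move_right): buffer="cnngnrgnvgnnncr" (len 15), cursors c1@6 c2@9 c3@13 c4@13, authorship ...11.22.334...
After op 5 (move_left): buffer="cnngnrgnvgnnncr" (len 15), cursors c1@5 c2@8 c3@12 c4@12, authorship ...11.22.334...
After op 6 (move_right): buffer="cnngnrgnvgnnncr" (len 15), cursors c1@6 c2@9 c3@13 c4@13, authorship ...11.22.334...
After op 7 (insert('e')): buffer="cnngnregnvegnnneecr" (len 19), cursors c1@7 c2@11 c3@17 c4@17, authorship ...11.122.2334.34..
After op 8 (insert('u')): buffer="cnngnreugnveugnnneeuucr" (len 23), cursors c1@8 c2@13 c3@21 c4@21, authorship ...11.1122.22334.3434..

Answer: 8 13 21 21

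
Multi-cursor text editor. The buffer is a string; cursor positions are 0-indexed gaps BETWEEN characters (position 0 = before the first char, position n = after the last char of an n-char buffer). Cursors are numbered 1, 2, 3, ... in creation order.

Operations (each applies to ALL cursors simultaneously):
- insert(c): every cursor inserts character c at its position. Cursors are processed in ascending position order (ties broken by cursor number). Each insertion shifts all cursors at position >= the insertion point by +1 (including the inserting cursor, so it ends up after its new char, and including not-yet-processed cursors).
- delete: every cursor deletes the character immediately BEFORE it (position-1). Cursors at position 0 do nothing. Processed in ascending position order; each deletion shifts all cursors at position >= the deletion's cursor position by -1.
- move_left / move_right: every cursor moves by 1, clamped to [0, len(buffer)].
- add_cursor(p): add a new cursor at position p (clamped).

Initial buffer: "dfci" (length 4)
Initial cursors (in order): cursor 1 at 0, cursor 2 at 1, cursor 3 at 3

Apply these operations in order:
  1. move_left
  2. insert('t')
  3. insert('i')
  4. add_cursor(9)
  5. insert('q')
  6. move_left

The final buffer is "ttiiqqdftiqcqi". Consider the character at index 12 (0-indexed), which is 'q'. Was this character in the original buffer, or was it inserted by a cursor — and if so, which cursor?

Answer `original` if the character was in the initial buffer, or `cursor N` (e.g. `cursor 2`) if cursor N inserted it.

Answer: cursor 4

Derivation:
After op 1 (move_left): buffer="dfci" (len 4), cursors c1@0 c2@0 c3@2, authorship ....
After op 2 (insert('t')): buffer="ttdftci" (len 7), cursors c1@2 c2@2 c3@5, authorship 12..3..
After op 3 (insert('i')): buffer="ttiidftici" (len 10), cursors c1@4 c2@4 c3@8, authorship 1212..33..
After op 4 (add_cursor(9)): buffer="ttiidftici" (len 10), cursors c1@4 c2@4 c3@8 c4@9, authorship 1212..33..
After op 5 (insert('q')): buffer="ttiiqqdftiqcqi" (len 14), cursors c1@6 c2@6 c3@11 c4@13, authorship 121212..333.4.
After op 6 (move_left): buffer="ttiiqqdftiqcqi" (len 14), cursors c1@5 c2@5 c3@10 c4@12, authorship 121212..333.4.
Authorship (.=original, N=cursor N): 1 2 1 2 1 2 . . 3 3 3 . 4 .
Index 12: author = 4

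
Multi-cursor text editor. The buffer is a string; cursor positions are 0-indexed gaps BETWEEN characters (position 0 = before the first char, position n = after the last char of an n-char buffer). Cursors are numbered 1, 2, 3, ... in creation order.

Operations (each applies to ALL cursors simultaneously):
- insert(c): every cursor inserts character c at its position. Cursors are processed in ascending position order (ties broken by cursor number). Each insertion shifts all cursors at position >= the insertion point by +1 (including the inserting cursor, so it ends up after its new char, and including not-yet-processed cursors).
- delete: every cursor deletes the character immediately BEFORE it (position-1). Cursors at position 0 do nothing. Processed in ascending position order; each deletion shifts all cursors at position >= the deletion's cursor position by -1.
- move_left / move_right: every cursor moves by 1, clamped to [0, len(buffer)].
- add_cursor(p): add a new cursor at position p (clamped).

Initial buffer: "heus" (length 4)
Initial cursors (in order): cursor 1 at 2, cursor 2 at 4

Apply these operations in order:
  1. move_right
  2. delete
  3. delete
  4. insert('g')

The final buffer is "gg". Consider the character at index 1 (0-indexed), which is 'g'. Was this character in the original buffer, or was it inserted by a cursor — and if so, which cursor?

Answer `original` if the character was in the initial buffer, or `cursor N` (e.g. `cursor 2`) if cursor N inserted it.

After op 1 (move_right): buffer="heus" (len 4), cursors c1@3 c2@4, authorship ....
After op 2 (delete): buffer="he" (len 2), cursors c1@2 c2@2, authorship ..
After op 3 (delete): buffer="" (len 0), cursors c1@0 c2@0, authorship 
After op 4 (insert('g')): buffer="gg" (len 2), cursors c1@2 c2@2, authorship 12
Authorship (.=original, N=cursor N): 1 2
Index 1: author = 2

Answer: cursor 2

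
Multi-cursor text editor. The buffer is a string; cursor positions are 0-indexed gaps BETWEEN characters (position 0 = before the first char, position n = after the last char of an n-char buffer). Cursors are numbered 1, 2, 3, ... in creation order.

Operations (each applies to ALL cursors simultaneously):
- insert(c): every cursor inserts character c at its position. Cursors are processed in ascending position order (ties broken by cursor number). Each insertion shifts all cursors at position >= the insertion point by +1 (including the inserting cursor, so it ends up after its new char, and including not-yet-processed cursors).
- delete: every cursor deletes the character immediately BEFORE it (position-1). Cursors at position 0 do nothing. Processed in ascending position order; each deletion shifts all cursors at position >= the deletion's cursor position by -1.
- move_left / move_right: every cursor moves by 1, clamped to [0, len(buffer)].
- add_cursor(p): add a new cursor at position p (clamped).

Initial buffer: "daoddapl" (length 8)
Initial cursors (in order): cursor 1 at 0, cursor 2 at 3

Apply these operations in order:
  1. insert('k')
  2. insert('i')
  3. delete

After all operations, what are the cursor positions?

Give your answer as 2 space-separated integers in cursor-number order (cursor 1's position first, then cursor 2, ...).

After op 1 (insert('k')): buffer="kdaokddapl" (len 10), cursors c1@1 c2@5, authorship 1...2.....
After op 2 (insert('i')): buffer="kidaokiddapl" (len 12), cursors c1@2 c2@7, authorship 11...22.....
After op 3 (delete): buffer="kdaokddapl" (len 10), cursors c1@1 c2@5, authorship 1...2.....

Answer: 1 5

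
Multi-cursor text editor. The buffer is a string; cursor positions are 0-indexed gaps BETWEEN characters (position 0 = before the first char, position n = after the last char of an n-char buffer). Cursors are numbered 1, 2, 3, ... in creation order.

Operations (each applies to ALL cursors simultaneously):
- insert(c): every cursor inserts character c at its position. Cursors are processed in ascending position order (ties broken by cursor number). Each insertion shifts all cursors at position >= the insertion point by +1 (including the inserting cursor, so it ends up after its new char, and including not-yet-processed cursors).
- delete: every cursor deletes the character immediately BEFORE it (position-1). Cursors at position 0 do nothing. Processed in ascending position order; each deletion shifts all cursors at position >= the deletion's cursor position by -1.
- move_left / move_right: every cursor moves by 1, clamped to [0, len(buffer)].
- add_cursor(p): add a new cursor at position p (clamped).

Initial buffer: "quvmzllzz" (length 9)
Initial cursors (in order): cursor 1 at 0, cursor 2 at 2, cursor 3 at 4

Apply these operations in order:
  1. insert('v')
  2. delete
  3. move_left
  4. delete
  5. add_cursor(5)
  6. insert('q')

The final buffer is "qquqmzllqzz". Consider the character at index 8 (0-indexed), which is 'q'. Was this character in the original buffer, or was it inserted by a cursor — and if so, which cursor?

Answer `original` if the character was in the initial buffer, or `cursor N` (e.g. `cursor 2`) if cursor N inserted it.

Answer: cursor 4

Derivation:
After op 1 (insert('v')): buffer="vquvvmvzllzz" (len 12), cursors c1@1 c2@4 c3@7, authorship 1..2..3.....
After op 2 (delete): buffer="quvmzllzz" (len 9), cursors c1@0 c2@2 c3@4, authorship .........
After op 3 (move_left): buffer="quvmzllzz" (len 9), cursors c1@0 c2@1 c3@3, authorship .........
After op 4 (delete): buffer="umzllzz" (len 7), cursors c1@0 c2@0 c3@1, authorship .......
After op 5 (add_cursor(5)): buffer="umzllzz" (len 7), cursors c1@0 c2@0 c3@1 c4@5, authorship .......
After op 6 (insert('q')): buffer="qquqmzllqzz" (len 11), cursors c1@2 c2@2 c3@4 c4@9, authorship 12.3....4..
Authorship (.=original, N=cursor N): 1 2 . 3 . . . . 4 . .
Index 8: author = 4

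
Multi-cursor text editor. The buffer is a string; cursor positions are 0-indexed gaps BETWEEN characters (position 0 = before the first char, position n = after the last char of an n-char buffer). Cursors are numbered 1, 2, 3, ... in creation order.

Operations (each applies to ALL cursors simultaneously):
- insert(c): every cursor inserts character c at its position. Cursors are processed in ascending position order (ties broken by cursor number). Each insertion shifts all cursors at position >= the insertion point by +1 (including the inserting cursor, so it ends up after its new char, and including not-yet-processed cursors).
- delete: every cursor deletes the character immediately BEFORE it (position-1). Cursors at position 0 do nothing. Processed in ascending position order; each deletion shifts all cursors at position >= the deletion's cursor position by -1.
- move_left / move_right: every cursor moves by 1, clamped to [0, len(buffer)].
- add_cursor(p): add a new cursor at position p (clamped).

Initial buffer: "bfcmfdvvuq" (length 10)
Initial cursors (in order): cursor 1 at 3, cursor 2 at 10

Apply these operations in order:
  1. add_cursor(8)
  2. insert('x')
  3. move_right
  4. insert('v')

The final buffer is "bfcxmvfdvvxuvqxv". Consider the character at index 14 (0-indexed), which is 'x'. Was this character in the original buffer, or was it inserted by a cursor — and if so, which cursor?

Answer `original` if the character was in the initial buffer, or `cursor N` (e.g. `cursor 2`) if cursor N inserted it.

Answer: cursor 2

Derivation:
After op 1 (add_cursor(8)): buffer="bfcmfdvvuq" (len 10), cursors c1@3 c3@8 c2@10, authorship ..........
After op 2 (insert('x')): buffer="bfcxmfdvvxuqx" (len 13), cursors c1@4 c3@10 c2@13, authorship ...1.....3..2
After op 3 (move_right): buffer="bfcxmfdvvxuqx" (len 13), cursors c1@5 c3@11 c2@13, authorship ...1.....3..2
After op 4 (insert('v')): buffer="bfcxmvfdvvxuvqxv" (len 16), cursors c1@6 c3@13 c2@16, authorship ...1.1....3.3.22
Authorship (.=original, N=cursor N): . . . 1 . 1 . . . . 3 . 3 . 2 2
Index 14: author = 2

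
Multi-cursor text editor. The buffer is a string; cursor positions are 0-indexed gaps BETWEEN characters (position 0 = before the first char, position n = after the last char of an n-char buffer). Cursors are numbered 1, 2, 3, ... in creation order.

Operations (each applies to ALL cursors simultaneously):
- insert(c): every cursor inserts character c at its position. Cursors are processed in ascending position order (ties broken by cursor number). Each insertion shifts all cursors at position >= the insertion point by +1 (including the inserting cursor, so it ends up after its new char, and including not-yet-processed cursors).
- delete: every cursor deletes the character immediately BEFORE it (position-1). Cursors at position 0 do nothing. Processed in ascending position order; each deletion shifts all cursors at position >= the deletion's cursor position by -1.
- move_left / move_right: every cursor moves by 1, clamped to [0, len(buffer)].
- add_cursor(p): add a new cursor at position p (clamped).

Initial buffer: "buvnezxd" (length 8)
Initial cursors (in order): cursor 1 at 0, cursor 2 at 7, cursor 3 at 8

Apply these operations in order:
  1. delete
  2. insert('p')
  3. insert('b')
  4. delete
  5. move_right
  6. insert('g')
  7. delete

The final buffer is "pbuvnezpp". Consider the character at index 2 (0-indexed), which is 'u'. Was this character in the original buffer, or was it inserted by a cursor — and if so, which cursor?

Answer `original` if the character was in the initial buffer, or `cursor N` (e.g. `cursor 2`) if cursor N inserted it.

Answer: original

Derivation:
After op 1 (delete): buffer="buvnez" (len 6), cursors c1@0 c2@6 c3@6, authorship ......
After op 2 (insert('p')): buffer="pbuvnezpp" (len 9), cursors c1@1 c2@9 c3@9, authorship 1......23
After op 3 (insert('b')): buffer="pbbuvnezppbb" (len 12), cursors c1@2 c2@12 c3@12, authorship 11......2323
After op 4 (delete): buffer="pbuvnezpp" (len 9), cursors c1@1 c2@9 c3@9, authorship 1......23
After op 5 (move_right): buffer="pbuvnezpp" (len 9), cursors c1@2 c2@9 c3@9, authorship 1......23
After op 6 (insert('g')): buffer="pbguvnezppgg" (len 12), cursors c1@3 c2@12 c3@12, authorship 1.1.....2323
After op 7 (delete): buffer="pbuvnezpp" (len 9), cursors c1@2 c2@9 c3@9, authorship 1......23
Authorship (.=original, N=cursor N): 1 . . . . . . 2 3
Index 2: author = original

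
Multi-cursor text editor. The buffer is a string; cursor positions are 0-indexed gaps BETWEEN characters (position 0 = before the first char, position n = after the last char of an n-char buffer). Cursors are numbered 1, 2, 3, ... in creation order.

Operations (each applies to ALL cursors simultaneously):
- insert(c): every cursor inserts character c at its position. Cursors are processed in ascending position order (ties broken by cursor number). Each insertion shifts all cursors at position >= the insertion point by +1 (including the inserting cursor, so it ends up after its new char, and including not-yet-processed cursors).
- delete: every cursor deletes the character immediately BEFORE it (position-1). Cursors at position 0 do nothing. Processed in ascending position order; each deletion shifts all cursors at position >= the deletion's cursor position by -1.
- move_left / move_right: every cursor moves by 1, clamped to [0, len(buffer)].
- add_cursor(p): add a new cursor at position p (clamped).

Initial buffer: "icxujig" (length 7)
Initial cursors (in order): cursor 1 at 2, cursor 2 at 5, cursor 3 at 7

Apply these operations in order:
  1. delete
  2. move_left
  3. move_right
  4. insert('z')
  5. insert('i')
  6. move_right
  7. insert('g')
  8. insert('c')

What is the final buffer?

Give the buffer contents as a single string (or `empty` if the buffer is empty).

After op 1 (delete): buffer="ixui" (len 4), cursors c1@1 c2@3 c3@4, authorship ....
After op 2 (move_left): buffer="ixui" (len 4), cursors c1@0 c2@2 c3@3, authorship ....
After op 3 (move_right): buffer="ixui" (len 4), cursors c1@1 c2@3 c3@4, authorship ....
After op 4 (insert('z')): buffer="izxuziz" (len 7), cursors c1@2 c2@5 c3@7, authorship .1..2.3
After op 5 (insert('i')): buffer="izixuziizi" (len 10), cursors c1@3 c2@7 c3@10, authorship .11..22.33
After op 6 (move_right): buffer="izixuziizi" (len 10), cursors c1@4 c2@8 c3@10, authorship .11..22.33
After op 7 (insert('g')): buffer="izixguziigzig" (len 13), cursors c1@5 c2@10 c3@13, authorship .11.1.22.2333
After op 8 (insert('c')): buffer="izixgcuziigczigc" (len 16), cursors c1@6 c2@12 c3@16, authorship .11.11.22.223333

Answer: izixgcuziigczigc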